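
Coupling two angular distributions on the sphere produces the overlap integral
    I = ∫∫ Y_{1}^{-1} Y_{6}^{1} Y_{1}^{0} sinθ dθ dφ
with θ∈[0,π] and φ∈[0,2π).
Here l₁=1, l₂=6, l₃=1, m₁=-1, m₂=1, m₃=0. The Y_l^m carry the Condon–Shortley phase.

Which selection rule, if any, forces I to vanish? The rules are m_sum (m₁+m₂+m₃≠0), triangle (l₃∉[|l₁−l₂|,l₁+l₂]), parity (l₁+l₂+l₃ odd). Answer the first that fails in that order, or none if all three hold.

triangle

m₁+m₂+m₃ = -1 + 1 + 0 = 0  ✓
triangle: |1−6|=5 ≤ l₃=1 ≤ 1+6=7  ✗
parity: l₁+l₂+l₃ = 8 is even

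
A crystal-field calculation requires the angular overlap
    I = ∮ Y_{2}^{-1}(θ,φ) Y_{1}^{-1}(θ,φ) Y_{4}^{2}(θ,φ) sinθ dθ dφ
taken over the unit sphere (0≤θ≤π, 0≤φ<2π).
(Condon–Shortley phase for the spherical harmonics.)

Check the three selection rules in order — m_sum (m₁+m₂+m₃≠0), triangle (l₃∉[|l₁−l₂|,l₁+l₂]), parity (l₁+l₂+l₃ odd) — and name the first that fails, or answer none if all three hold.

Σmᵢ = 0  ✓
l₃∈[|l₁−l₂|,l₁+l₂]=[1,3], have l₃=4  ✗
Σlᵢ = 7 ⇒ odd

triangle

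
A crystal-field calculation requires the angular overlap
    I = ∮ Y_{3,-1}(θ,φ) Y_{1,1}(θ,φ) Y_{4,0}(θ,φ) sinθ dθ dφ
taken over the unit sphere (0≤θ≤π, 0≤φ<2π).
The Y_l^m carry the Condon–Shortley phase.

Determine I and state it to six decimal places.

Rules hold: Σm=0, L=8 even, 2≤4≤4.
N = 7·3·9 = 189
Δ = 0!·6!·2!/9! = 1/252
Racah Σ t=0..0: t=0:+1/36 = 1/36
⇒ 3j(3 1 4; 0 0 0)² = 4/63, sgn +1
Racah Σ t=0..0: t=0:+1/96 = 1/96
⇒ 3j(3 1 4; -1 1 0)² = 1/42, sgn +1
4πI² = N·(3j₀)²·(3jₘ)² = 2/7
I = +1·√(0.285714/4π) = 0.15078601

0.150786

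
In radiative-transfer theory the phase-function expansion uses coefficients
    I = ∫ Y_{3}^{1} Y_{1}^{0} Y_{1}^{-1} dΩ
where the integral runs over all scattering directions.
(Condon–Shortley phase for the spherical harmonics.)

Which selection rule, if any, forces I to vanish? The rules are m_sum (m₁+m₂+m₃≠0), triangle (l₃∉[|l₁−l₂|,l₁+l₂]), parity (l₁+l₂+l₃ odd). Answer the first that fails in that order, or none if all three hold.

Σmᵢ = 0  ✓
l₃∈[|l₁−l₂|,l₁+l₂]=[2,4], have l₃=1  ✗
Σlᵢ = 5 ⇒ odd

triangle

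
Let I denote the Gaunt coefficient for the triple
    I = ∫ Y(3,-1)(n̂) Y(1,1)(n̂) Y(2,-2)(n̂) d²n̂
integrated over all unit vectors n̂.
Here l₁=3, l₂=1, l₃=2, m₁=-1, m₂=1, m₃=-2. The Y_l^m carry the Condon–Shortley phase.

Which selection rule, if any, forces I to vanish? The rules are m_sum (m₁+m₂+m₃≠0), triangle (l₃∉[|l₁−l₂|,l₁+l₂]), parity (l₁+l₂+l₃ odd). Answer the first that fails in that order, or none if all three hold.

m₁+m₂+m₃ = -1 + 1 − 2 = -2  ✗
triangle: |3−1|=2 ≤ l₃=2 ≤ 3+1=4
parity: l₁+l₂+l₃ = 6 is even

m_sum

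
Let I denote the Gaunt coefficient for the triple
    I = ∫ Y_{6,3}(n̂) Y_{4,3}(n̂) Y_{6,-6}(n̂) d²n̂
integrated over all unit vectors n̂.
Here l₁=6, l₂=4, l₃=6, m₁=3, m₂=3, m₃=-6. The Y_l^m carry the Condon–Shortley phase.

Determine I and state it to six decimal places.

-0.119136

m-sum 0 ✓  L=16 even ✓  2≤6≤10 ✓
Π(2lᵢ+1) = 13×9×13 = 1521
triangle coeff Δ(6,4,6) = 1/15315300
Σ_t [0,4]: t=0:+1/829440 t=1:−1/25920 t=2:+1/9216 t=3:−1/25920 t=4:+1/829440 = 7/207360
(3j)²=28/2431 [(6 4 6; 0 0 0)], sign=+1
Σ_t [3,3]: t=3:−1/5806080 = -1/5806080
(3j)²=9/884 [(6 4 6; 3 3 -6)], sign=-1
⇒ 4πI² = 567/3179
I = (-1)√(567/3179/(4π)) = -0.11913554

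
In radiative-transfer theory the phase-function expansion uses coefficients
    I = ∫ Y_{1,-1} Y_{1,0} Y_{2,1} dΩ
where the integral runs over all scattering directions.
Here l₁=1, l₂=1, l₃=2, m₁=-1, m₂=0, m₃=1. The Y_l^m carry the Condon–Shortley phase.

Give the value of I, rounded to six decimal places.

-0.218510

Rules hold: Σm=0, L=4 even, 0≤2≤2.
N = 3·3·5 = 45
Δ = 0!·2!·2!/5! = 1/30
Racah Σ t=0..0: t=0:+1/1 = 1/1
⇒ 3j(1 1 2; 0 0 0)² = 2/15, sgn +1
Racah Σ t=0..0: t=0:+1/2 = 1/2
⇒ 3j(1 1 2; -1 0 1)² = 1/10, sgn -1
4πI² = N·(3j₀)²·(3jₘ)² = 3/5
I = -1·√(0.6/4π) = -0.21850969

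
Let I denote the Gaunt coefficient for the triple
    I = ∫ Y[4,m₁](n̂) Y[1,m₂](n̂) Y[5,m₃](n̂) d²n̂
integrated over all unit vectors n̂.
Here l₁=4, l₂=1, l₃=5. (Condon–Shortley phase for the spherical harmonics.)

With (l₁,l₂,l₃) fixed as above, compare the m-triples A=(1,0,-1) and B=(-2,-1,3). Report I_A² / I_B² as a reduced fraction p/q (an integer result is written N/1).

Same 4,1,5: normalisation and zero-m 3j drop out of the ratio.
A: Δ: 0! 8! 2! / 11! → 1/495; sum: t=0:+1/720 = 1/720; 3j²(4 1 5; 1 0 -1) = Δ·Π!·Σ² = 8/165  (sign +1)
B: Δ: 0! 8! 2! / 11! → 1/495; sum: t=0:+1/2880 = 1/2880; 3j²(4 1 5; -2 -1 3) = Δ·Π!·Σ² = 28/495  (sign +1)
I_A²/I_B² = (8/165)/(28/495) = 6/7

6/7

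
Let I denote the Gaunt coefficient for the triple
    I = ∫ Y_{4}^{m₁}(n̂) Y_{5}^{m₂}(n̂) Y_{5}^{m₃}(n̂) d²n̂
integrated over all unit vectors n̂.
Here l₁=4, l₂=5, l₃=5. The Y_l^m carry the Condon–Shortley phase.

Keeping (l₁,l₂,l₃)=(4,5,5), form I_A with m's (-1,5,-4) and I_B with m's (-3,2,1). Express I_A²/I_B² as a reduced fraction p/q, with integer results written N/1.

Shared (l₁,l₂,l₃)=(4,5,5): N and (l;000)² cancel in I_A²/I_B².
A: Δ = 4!·4!·6!/15! = 1/3153150; Racah Σ t=4..4: t=4:+1/103680 = 1/103680; ⇒ 3j(4 5 5; -1 5 -4)² = 4/143, sgn -1
B: Δ = 4!·4!·6!/15! = 1/3153150; Racah Σ t=3..4: t=3:−1/6912 t=4:+1/5184 = 1/20736; ⇒ 3j(4 5 5; -3 2 1)² = 5/2574, sgn +1
I_A²/I_B² = (4/143)/(5/2574) = 72/5

72/5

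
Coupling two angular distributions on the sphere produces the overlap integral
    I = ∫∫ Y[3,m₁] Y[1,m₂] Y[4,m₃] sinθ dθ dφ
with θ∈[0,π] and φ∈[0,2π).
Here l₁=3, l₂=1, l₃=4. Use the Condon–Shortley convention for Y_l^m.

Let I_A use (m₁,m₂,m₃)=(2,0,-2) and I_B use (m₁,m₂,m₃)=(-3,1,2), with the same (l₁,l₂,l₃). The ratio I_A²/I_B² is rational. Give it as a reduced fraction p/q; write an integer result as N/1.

Same 3,1,4: normalisation and zero-m 3j drop out of the ratio.
A: Δ: 0! 6! 2! / 9! → 1/252; sum: t=0:+1/120 = 1/120; 3j²(3 1 4; 2 0 -2) = Δ·Π!·Σ² = 1/21  (sign +1)
B: Δ: 0! 6! 2! / 9! → 1/252; sum: t=0:+1/1440 = 1/1440; 3j²(3 1 4; -3 1 2) = Δ·Π!·Σ² = 1/252  (sign +1)
I_A²/I_B² = (1/21)/(1/252) = 12/1

12/1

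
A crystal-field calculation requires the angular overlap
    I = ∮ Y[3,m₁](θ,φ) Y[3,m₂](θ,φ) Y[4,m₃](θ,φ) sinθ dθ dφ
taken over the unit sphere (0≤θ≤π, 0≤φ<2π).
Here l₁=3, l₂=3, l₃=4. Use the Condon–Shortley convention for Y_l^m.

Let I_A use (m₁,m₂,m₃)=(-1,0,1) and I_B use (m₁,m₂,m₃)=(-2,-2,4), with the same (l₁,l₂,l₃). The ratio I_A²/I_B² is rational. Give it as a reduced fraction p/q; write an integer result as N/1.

Shared (l₁,l₂,l₃)=(3,3,4): N and (l;000)² cancel in I_A²/I_B².
A: Δ = 2!·4!·4!/11! = 1/34650; Racah Σ t=0..2: t=0:+1/288 t=1:−1/24 t=2:+1/48 = -5/288; ⇒ 3j(3 3 4; -1 0 1)² = 5/462, sgn +1
B: Δ = 2!·4!·4!/11! = 1/34650; Racah Σ t=1..1: t=1:−1/576 = -1/576; ⇒ 3j(3 3 4; -2 -2 4)² = 5/99, sgn -1
I_A²/I_B² = (5/462)/(5/99) = 3/14

3/14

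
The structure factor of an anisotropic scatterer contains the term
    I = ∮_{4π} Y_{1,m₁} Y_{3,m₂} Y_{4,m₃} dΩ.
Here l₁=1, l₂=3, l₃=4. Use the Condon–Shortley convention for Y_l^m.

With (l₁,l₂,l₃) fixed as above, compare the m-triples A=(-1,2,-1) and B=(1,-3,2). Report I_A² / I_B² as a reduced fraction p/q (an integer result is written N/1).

Same 1,3,4: normalisation and zero-m 3j drop out of the ratio.
A: Δ: 0! 2! 6! / 9! → 1/252; sum: t=0:+1/240 = 1/240; 3j²(1 3 4; -1 2 -1) = Δ·Π!·Σ² = 1/84  (sign -1)
B: Δ: 0! 2! 6! / 9! → 1/252; sum: t=0:+1/1440 = 1/1440; 3j²(1 3 4; 1 -3 2) = Δ·Π!·Σ² = 1/252  (sign +1)
I_A²/I_B² = (1/84)/(1/252) = 3/1

3/1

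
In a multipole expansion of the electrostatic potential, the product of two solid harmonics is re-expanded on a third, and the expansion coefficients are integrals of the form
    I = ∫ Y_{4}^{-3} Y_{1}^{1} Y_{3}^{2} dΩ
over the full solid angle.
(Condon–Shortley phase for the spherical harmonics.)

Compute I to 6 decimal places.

-0.282095

Checks pass: Σm=0; 8 even; l₃=3∈[3,5].
(2·4+1)(2·1+1)(2·3+1) = 189
Δ: 2! 6! 0! / 9! → 1/252
sum: t=1:−1/36 = -1/36
3j²(4 1 3; 0 0 0) = Δ·Π!·Σ² = 4/63  (sign +1)
sum: t=2:+1/240 = 1/240
3j²(4 1 3; -3 1 2) = Δ·Π!·Σ² = 1/12  (sign -1)
combine: 4πI² = 189·4/63·1/12 = 1/1
take √, sign -1: I = -0.28209479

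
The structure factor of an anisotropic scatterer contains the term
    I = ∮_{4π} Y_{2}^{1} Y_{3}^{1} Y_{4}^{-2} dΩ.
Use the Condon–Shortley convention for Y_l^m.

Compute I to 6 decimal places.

L=9 odd ⇒ parity kills the (l;000) factor ⇒ I = 0

0.000000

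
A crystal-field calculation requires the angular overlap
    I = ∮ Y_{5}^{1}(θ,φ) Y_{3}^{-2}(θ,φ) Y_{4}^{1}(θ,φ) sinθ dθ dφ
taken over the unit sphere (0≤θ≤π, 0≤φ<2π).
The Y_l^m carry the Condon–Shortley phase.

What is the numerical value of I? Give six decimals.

Checks pass: Σm=0; 12 even; l₃=4∈[2,8].
(2·5+1)(2·3+1)(2·4+1) = 693
Δ: 4! 6! 2! / 13! → 1/180180
sum: t=1:−1/576 t=2:+1/144 t=3:−1/576 = 1/288
3j²(5 3 4; 0 0 0) = Δ·Π!·Σ² = 20/1001  (sign +1)
sum: t=0:+1/1152 t=1:−1/432 = -5/3456
3j²(5 3 4; 1 -2 1) = Δ·Π!·Σ² = 625/36036  (sign +1)
combine: 4πI² = 693·20/1001·625/36036 = 3125/13013
take √, sign +1: I = 0.13823925

0.138239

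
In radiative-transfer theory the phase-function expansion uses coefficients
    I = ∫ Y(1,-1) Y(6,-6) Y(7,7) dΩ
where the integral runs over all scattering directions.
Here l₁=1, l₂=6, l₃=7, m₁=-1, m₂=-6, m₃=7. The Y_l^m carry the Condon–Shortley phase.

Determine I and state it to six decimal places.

-0.333779

m-sum 0 ✓  L=14 even ✓  5≤7≤7 ✓
Π(2lᵢ+1) = 3×13×15 = 585
triangle coeff Δ(1,6,7) = 1/1365
Σ_t [0,0]: t=0:+1/518400 = 1/518400
(3j)²=7/195 [(1 6 7; 0 0 0)], sign=-1
Σ_t [0,0]: t=0:+1/958003200 = 1/958003200
(3j)²=1/15 [(1 6 7; -1 -6 7)], sign=+1
⇒ 4πI² = 7/5
I = (-1)√(7/5/(4π)) = -0.33377906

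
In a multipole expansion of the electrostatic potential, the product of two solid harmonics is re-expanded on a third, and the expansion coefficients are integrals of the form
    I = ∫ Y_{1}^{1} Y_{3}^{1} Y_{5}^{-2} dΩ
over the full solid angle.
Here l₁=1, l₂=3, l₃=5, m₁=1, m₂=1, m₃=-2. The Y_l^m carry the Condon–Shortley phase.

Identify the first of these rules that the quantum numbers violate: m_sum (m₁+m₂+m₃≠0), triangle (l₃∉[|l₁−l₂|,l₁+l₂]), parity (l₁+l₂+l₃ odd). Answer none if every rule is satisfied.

azimuthal sum: 1 + 1 − 2 = 0  ✓
2 ≤ 5 ≤ 4 (triangle on l)  ✗
L = 1 + 3 + 5 = 9 (odd)

triangle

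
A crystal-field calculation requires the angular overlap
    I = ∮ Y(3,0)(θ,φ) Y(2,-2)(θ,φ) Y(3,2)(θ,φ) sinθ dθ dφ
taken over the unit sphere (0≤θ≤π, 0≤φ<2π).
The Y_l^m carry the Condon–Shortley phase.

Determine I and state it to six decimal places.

-0.188063

Checks pass: Σm=0; 8 even; l₃=3∈[1,5].
(2·3+1)(2·2+1)(2·3+1) = 245
Δ: 2! 4! 2! / 9! → 1/3780
sum: t=0:+1/24 t=1:−1/4 t=2:+1/24 = -1/6
3j²(3 2 3; 0 0 0) = Δ·Π!·Σ² = 4/105  (sign +1)
sum: t=0:+1/24 = 1/24
3j²(3 2 3; 0 -2 2) = Δ·Π!·Σ² = 1/21  (sign -1)
combine: 4πI² = 245·4/105·1/21 = 4/9
take √, sign -1: I = -0.18806319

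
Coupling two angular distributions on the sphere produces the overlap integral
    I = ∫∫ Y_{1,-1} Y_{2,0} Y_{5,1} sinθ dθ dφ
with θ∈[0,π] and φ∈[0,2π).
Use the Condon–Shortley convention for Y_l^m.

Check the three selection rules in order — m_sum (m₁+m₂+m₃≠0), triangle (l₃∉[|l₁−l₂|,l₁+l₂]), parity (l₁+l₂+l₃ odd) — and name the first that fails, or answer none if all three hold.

m₁+m₂+m₃ = -1 + 0 + 1 = 0  ✓
triangle: |1−2|=1 ≤ l₃=5 ≤ 1+2=3  ✗
parity: l₁+l₂+l₃ = 8 is even

triangle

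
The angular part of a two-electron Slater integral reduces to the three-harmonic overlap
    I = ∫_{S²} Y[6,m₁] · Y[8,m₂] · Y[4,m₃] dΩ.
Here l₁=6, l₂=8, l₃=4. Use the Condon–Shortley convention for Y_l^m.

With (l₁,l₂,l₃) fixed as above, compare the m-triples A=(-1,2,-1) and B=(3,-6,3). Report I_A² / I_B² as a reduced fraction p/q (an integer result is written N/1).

79202/21021

Same 6,8,4: normalisation and zero-m 3j drop out of the ratio.
A: Δ: 10! 2! 6! / 19! → 1/23279256; sum: t=5:−1/3456000 t=6:+1/829440 t=7:−1/2177280 = 199/435456000; 3j²(6 8 4; -1 2 -1) = Δ·Π!·Σ² = 39601/3879876  (sign -1)
B: Δ: 10! 2! 6! / 19! → 1/23279256; sum: t=1:−1/87091200 t=2:+1/58060800 = 1/174182400; 3j²(6 8 4; 3 -6 3) = Δ·Π!·Σ² = 7/2584  (sign -1)
I_A²/I_B² = (39601/3879876)/(7/2584) = 79202/21021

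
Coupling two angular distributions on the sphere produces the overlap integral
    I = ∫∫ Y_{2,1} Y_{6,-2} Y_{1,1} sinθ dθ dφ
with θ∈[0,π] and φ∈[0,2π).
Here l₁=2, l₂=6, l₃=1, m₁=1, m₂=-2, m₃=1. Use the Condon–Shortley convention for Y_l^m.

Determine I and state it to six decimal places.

triangle: need 4≤l₃≤8, have 1; I=0

0.000000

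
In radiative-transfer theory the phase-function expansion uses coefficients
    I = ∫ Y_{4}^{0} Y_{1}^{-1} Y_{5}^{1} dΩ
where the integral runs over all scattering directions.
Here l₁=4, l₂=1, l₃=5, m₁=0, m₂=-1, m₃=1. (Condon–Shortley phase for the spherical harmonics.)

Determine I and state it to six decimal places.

-0.190188

m-sum 0 ✓  L=10 even ✓  3≤5≤5 ✓
Π(2lᵢ+1) = 9×3×11 = 297
triangle coeff Δ(4,1,5) = 1/495
Σ_t [0,0]: t=0:+1/576 = 1/576
(3j)²=5/99 [(4 1 5; 0 0 0)], sign=-1
Σ_t [0,0]: t=0:+1/1152 = 1/1152
(3j)²=1/33 [(4 1 5; 0 -1 1)], sign=+1
⇒ 4πI² = 5/11
I = (-1)√(5/11/(4π)) = -0.19018827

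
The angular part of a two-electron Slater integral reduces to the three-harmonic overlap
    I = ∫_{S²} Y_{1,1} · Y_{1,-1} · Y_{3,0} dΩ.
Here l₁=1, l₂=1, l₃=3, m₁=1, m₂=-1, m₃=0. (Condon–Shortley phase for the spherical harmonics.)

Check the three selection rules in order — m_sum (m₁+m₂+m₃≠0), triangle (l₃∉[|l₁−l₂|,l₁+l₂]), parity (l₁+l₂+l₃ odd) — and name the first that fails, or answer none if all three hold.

triangle

azimuthal sum: 1 − 1 + 0 = 0  ✓
0 ≤ 3 ≤ 2 (triangle on l)  ✗
L = 1 + 1 + 3 = 5 (odd)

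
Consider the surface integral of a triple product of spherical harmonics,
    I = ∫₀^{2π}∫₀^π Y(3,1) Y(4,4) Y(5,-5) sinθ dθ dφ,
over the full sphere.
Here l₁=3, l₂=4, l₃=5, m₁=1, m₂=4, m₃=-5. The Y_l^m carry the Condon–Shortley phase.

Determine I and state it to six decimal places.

m-sum 0 ✓  L=12 even ✓  1≤5≤7 ✓
Π(2lᵢ+1) = 7×9×11 = 693
triangle coeff Δ(3,4,5) = 1/180180
Σ_t [0,2]: t=0:+1/576 t=1:−1/144 t=2:+1/576 = -1/288
(3j)²=20/1001 [(3 4 5; 0 0 0)], sign=+1
Σ_t [2,2]: t=2:+1/34560 = 1/34560
(3j)²=14/429 [(3 4 5; 1 4 -5)], sign=+1
⇒ 4πI² = 840/1859
I = (+1)√(840/1859/(4π)) = 0.18962475

0.189625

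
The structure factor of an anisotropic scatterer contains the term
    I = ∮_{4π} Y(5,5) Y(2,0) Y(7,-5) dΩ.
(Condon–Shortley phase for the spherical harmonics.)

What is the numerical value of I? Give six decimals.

-0.092064

Checks pass: Σm=0; 14 even; l₃=7∈[3,7].
(2·5+1)(2·2+1)(2·7+1) = 825
Δ: 0! 10! 4! / 15! → 1/15015
sum: t=0:+1/57600 = 1/57600
3j²(5 2 7; 0 0 0) = Δ·Π!·Σ² = 21/715  (sign -1)
sum: t=0:+1/14515200 = 1/14515200
3j²(5 2 7; 5 0 -5) = Δ·Π!·Σ² = 2/455  (sign +1)
combine: 4πI² = 825·21/715·2/455 = 18/169
take √, sign -1: I = -0.09206360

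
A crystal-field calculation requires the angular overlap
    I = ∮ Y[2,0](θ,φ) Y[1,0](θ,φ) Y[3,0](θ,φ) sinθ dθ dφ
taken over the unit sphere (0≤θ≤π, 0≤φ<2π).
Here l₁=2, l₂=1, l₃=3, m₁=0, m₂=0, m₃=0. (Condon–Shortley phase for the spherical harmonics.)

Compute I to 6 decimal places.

0.247767

Checks pass: Σm=0; 6 even; l₃=3∈[1,3].
(2·2+1)(2·1+1)(2·3+1) = 105
Δ: 0! 4! 2! / 7! → 1/105
sum: t=0:+1/4 = 1/4
3j²(2 1 3; 0 0 0) = Δ·Π!·Σ² = 3/35  (sign -1)
(m-triple is (0,0,0) — same symbol as above.)
combine: 4πI² = 105·3/35·3/35 = 27/35
take √, sign +1: I = 0.24776670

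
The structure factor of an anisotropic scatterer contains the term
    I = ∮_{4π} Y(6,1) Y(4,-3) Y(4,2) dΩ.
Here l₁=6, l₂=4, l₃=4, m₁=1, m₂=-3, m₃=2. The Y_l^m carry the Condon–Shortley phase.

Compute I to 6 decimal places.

0.160153

m-sum 0 ✓  L=14 even ✓  2≤4≤10 ✓
Π(2lᵢ+1) = 13×9×9 = 1053
triangle coeff Δ(6,4,4) = 1/1261260
Σ_t [2,4]: t=2:+1/4608 t=3:−1/1296 t=4:+1/4608 = -7/20736
(3j)²=20/1287 [(6 4 4; 0 0 0)], sign=-1
Σ_t [0,1]: t=0:+1/86400 t=1:−1/11520 = -13/172800
(3j)²=13/660 [(6 4 4; 1 -3 2)], sign=-1
⇒ 4πI² = 39/121
I = (+1)√(39/121/(4π)) = 0.16015286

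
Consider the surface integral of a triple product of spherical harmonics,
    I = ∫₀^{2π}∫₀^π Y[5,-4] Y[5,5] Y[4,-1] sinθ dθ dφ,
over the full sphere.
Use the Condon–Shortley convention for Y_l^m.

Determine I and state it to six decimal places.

Rules hold: Σm=0, L=14 even, 0≤4≤10.
N = 11·11·9 = 1089
Δ = 6!·4!·4!/15! = 1/3153150
Racah Σ t=1..5: t=1:−1/69120 t=2:+1/1728 t=3:−1/576 t=4:+1/1728 t=5:−1/69120 = -7/11520
⇒ 3j(5 5 4; 0 0 0)² = 2/143, sgn -1
Racah Σ t=6..6: t=6:+1/103680 = 1/103680
⇒ 3j(5 5 4; -4 5 -1)² = 4/143, sgn -1
4πI² = N·(3j₀)²·(3jₘ)² = 72/169
I = +1·√(0.426036/4π) = 0.18412721

0.184127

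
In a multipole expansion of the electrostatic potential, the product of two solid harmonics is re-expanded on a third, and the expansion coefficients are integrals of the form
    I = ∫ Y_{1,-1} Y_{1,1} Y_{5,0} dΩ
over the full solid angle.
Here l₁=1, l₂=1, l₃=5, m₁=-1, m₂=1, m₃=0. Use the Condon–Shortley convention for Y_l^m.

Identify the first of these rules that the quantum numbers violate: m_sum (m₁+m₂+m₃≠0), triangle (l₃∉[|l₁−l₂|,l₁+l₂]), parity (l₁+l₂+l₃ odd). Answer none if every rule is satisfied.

m₁+m₂+m₃ = -1 + 1 + 0 = 0  ✓
triangle: |1−1|=0 ≤ l₃=5 ≤ 1+1=2  ✗
parity: l₁+l₂+l₃ = 7 is odd

triangle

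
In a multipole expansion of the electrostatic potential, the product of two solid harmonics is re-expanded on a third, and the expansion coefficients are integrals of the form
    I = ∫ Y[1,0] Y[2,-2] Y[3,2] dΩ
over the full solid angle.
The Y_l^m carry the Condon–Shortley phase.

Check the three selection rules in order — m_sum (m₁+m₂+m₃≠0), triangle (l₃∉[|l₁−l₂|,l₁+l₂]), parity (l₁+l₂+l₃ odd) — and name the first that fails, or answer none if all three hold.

azimuthal sum: 0 − 2 + 2 = 0  ✓
1 ≤ 3 ≤ 3 (triangle on l)  ✓
L = 1 + 2 + 3 = 6 (even)  ✓

none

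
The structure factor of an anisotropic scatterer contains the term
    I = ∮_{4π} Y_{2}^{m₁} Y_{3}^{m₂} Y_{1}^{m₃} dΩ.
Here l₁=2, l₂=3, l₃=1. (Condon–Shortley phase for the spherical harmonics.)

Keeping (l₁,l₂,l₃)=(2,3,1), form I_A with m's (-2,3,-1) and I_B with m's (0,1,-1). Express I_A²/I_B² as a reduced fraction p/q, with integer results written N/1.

l's match ⇒ only the (l;m) 3-j factors differ between A and B.
A: triangle coeff Δ(2,3,1) = 1/105; Σ_t [4,4]: t=4:+1/48 = 1/48; (3j)²=1/7 [(2 3 1; -2 3 -1)], sign=+1
B: triangle coeff Δ(2,3,1) = 1/105; Σ_t [2,2]: t=2:+1/8 = 1/8; (3j)²=2/35 [(2 3 1; 0 1 -1)], sign=+1
I_A²/I_B² = (1/7)/(2/35) = 5/2

5/2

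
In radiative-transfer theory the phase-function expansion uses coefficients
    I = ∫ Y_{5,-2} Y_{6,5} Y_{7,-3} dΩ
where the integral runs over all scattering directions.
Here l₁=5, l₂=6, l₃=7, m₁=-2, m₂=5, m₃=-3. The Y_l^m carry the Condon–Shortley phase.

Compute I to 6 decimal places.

-0.138752

Rules hold: Σm=0, L=18 even, 1≤7≤11.
N = 11·13·15 = 2145
Δ = 4!·6!·8!/19! = 1/174594420
Racah Σ t=0..4: t=0:+1/4147200 t=1:−1/207360 t=2:+1/82944 t=3:−1/207360 t=4:+1/4147200 = 1/345600
⇒ 3j(5 6 7; 0 0 0)² = 420/46189, sgn -1
Racah Σ t=3..4: t=3:−1/11612160 t=4:+1/4354560 = 1/6967296
⇒ 3j(5 6 7; -2 5 -3)² = 625/50388, sgn +1
4πI² = N·(3j₀)²·(3jₘ)² = 328125/1356277
I = -1·√(0.241931/4π) = -0.13875241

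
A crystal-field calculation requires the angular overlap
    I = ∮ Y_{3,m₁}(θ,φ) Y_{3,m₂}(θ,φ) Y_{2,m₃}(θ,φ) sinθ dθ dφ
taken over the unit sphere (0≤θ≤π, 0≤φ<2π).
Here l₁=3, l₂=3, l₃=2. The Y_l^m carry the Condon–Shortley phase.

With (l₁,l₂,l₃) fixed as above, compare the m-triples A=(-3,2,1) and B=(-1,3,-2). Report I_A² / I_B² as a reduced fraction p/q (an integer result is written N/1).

l's match ⇒ only the (l;m) 3-j factors differ between A and B.
A: triangle coeff Δ(3,3,2) = 1/3780; Σ_t [4,4]: t=4:+1/48 = 1/48; (3j)²=5/84 [(3 3 2; -3 2 1)], sign=-1
B: triangle coeff Δ(3,3,2) = 1/3780; Σ_t [4,4]: t=4:+1/96 = 1/96; (3j)²=1/42 [(3 3 2; -1 3 -2)], sign=+1
I_A²/I_B² = (5/84)/(1/42) = 5/2

5/2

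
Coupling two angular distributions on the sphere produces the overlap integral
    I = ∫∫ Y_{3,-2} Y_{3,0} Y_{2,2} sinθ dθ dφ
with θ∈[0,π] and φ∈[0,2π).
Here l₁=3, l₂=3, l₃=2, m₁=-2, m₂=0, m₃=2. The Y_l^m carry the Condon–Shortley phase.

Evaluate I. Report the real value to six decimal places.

-0.188063

m-sum 0 ✓  L=8 even ✓  0≤2≤6 ✓
Π(2lᵢ+1) = 7×7×5 = 245
triangle coeff Δ(3,3,2) = 1/3780
Σ_t [1,3]: t=1:−1/24 t=2:+1/4 t=3:−1/24 = 1/6
(3j)²=4/105 [(3 3 2; 0 0 0)], sign=+1
Σ_t [3,3]: t=3:−1/24 = -1/24
(3j)²=1/21 [(3 3 2; -2 0 2)], sign=-1
⇒ 4πI² = 4/9
I = (-1)√(4/9/(4π)) = -0.18806319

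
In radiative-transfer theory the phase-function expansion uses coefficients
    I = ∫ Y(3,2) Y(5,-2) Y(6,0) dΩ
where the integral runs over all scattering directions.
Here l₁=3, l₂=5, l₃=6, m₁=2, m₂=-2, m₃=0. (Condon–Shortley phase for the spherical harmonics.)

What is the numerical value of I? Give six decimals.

Checks pass: Σm=0; 14 even; l₃=6∈[2,8].
(2·3+1)(2·5+1)(2·6+1) = 1001
Δ: 2! 4! 8! / 15! → 1/675675
sum: t=0:+1/8640 t=1:−1/2304 t=2:+1/8640 = -7/34560
3j²(3 5 6; 0 0 0) = Δ·Π!·Σ² = 7/429  (sign -1)
sum: t=0:+1/8640 t=1:−1/34560 = 1/11520
3j²(3 5 6; 2 -2 0) = Δ·Π!·Σ² = 3/143  (sign +1)
combine: 4πI² = 1001·7/429·3/143 = 49/143
take √, sign -1: I = -0.16512966

-0.165130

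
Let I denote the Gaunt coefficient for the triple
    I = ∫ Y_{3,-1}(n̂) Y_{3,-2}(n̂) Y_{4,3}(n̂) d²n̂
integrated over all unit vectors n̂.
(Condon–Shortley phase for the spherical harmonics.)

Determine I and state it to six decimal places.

-0.095955

Rules hold: Σm=0, L=10 even, 0≤4≤6.
N = 7·7·9 = 441
Δ = 2!·4!·4!/11! = 1/34650
Racah Σ t=0..2: t=0:+1/72 t=1:−1/16 t=2:+1/72 = -5/144
⇒ 3j(3 3 4; 0 0 0)² = 2/77, sgn -1
Racah Σ t=0..1: t=0:+1/288 t=1:−1/144 = -1/288
⇒ 3j(3 3 4; -1 -2 3)² = 1/99, sgn +1
4πI² = N·(3j₀)²·(3jₘ)² = 14/121
I = -1·√(0.115702/4π) = -0.09595473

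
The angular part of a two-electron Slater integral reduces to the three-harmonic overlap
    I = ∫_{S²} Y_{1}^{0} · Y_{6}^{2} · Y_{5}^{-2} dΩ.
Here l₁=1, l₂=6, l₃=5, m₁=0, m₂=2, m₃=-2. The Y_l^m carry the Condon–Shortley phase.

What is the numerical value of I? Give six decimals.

m-sum 0 ✓  L=12 even ✓  5≤5≤7 ✓
Π(2lᵢ+1) = 3×13×11 = 429
triangle coeff Δ(1,6,5) = 1/858
Σ_t [1,1]: t=1:−1/14400 = -1/14400
(3j)²=6/143 [(1 6 5; 0 0 0)], sign=+1
Σ_t [1,1]: t=1:−1/30240 = -1/30240
(3j)²=16/429 [(1 6 5; 0 2 -2)], sign=+1
⇒ 4πI² = 96/143
I = (+1)√(96/143/(4π)) = 0.23113338

0.231133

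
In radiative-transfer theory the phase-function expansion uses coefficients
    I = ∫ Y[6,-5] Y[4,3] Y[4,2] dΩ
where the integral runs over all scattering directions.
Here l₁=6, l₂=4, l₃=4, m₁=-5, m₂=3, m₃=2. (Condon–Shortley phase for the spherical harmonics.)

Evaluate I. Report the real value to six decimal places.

-0.100084

m-sum 0 ✓  L=14 even ✓  2≤4≤10 ✓
Π(2lᵢ+1) = 13×9×9 = 1053
triangle coeff Δ(6,4,4) = 1/1261260
Σ_t [2,4]: t=2:+1/4608 t=3:−1/1296 t=4:+1/4608 = -7/20736
(3j)²=20/1287 [(6 4 4; 0 0 0)], sign=-1
Σ_t [5,6]: t=5:−1/172800 t=6:+1/86400 = 1/172800
(3j)²=1/130 [(6 4 4; -5 3 2)], sign=+1
⇒ 4πI² = 18/143
I = (-1)√(18/143/(4π)) = -0.10008369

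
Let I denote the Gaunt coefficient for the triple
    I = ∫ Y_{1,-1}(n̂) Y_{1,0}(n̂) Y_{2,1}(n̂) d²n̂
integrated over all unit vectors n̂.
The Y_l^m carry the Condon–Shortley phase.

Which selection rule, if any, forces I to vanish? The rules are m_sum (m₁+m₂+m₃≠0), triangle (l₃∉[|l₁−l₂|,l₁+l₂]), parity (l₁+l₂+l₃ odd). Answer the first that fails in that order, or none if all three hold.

none

azimuthal sum: -1 + 0 + 1 = 0  ✓
0 ≤ 2 ≤ 2 (triangle on l)  ✓
L = 1 + 1 + 2 = 4 (even)  ✓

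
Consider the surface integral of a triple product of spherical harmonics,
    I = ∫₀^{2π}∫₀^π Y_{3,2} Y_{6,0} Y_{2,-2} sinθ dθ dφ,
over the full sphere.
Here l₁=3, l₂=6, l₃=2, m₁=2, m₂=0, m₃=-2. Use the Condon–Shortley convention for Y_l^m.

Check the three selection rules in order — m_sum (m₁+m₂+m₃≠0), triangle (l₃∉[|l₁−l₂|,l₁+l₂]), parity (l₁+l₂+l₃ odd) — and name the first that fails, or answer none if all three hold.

triangle

Σmᵢ = 0  ✓
l₃∈[|l₁−l₂|,l₁+l₂]=[3,9], have l₃=2  ✗
Σlᵢ = 11 ⇒ odd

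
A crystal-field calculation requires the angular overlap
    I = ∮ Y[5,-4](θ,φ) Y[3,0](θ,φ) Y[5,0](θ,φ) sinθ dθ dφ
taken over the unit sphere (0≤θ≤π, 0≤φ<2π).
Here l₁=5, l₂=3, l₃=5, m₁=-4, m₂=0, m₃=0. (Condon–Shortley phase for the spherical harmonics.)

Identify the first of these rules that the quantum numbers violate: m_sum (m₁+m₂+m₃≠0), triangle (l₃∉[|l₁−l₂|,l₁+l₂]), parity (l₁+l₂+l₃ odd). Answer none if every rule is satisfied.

m_sum

azimuthal sum: -4 + 0 + 0 = -4  ✗
2 ≤ 5 ≤ 8 (triangle on l)
L = 5 + 3 + 5 = 13 (odd)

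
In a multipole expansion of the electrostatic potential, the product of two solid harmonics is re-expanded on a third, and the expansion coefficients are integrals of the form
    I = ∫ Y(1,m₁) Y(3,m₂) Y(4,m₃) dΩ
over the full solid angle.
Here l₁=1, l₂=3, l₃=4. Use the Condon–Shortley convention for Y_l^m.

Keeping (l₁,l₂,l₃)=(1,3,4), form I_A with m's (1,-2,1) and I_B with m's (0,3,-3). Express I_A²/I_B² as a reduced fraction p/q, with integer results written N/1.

Same 1,3,4: normalisation and zero-m 3j drop out of the ratio.
A: Δ: 0! 2! 6! / 9! → 1/252; sum: t=0:+1/240 = 1/240; 3j²(1 3 4; 1 -2 1) = Δ·Π!·Σ² = 1/84  (sign -1)
B: Δ: 0! 2! 6! / 9! → 1/252; sum: t=0:+1/720 = 1/720; 3j²(1 3 4; 0 3 -3) = Δ·Π!·Σ² = 1/36  (sign -1)
I_A²/I_B² = (1/84)/(1/36) = 3/7

3/7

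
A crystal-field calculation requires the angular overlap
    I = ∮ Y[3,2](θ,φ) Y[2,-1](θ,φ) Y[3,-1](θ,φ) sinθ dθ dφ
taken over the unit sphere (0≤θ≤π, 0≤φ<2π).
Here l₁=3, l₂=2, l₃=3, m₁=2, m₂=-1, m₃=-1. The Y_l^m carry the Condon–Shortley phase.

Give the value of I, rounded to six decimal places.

0.162868

Checks pass: Σm=0; 8 even; l₃=3∈[1,5].
(2·3+1)(2·2+1)(2·3+1) = 245
Δ: 2! 4! 2! / 9! → 1/3780
sum: t=0:+1/24 t=1:−1/4 t=2:+1/24 = -1/6
3j²(3 2 3; 0 0 0) = Δ·Π!·Σ² = 4/105  (sign +1)
sum: t=0:+1/12 t=1:−1/48 = 1/16
3j²(3 2 3; 2 -1 -1) = Δ·Π!·Σ² = 1/28  (sign +1)
combine: 4πI² = 245·4/105·1/28 = 1/3
take √, sign +1: I = 0.16286750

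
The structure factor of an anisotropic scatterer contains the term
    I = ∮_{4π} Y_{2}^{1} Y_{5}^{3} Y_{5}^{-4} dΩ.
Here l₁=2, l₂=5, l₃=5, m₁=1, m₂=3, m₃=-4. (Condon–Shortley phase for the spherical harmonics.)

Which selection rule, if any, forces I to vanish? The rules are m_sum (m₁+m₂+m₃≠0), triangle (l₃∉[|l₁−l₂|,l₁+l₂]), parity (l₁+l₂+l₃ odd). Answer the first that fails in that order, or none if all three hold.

none

Σmᵢ = 0  ✓
l₃∈[|l₁−l₂|,l₁+l₂]=[3,7], have l₃=5  ✓
Σlᵢ = 12 ⇒ even  ✓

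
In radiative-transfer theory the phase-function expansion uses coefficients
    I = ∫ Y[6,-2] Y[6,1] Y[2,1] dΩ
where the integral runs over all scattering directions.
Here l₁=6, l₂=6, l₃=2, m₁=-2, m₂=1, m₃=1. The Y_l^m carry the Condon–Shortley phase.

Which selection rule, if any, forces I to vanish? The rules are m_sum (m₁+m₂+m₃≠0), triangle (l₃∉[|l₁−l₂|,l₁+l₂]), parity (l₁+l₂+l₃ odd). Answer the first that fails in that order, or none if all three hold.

azimuthal sum: -2 + 1 + 1 = 0  ✓
0 ≤ 2 ≤ 12 (triangle on l)  ✓
L = 6 + 6 + 2 = 14 (even)  ✓

none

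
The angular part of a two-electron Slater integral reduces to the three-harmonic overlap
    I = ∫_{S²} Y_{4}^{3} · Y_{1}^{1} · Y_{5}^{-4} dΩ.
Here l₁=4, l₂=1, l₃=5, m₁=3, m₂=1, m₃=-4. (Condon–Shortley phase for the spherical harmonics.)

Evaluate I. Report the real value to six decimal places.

m-sum 0 ✓  L=10 even ✓  3≤5≤5 ✓
Π(2lᵢ+1) = 9×3×11 = 297
triangle coeff Δ(4,1,5) = 1/495
Σ_t [0,0]: t=0:+1/576 = 1/576
(3j)²=5/99 [(4 1 5; 0 0 0)], sign=-1
Σ_t [0,0]: t=0:+1/10080 = 1/10080
(3j)²=4/55 [(4 1 5; 3 1 -4)], sign=-1
⇒ 4πI² = 12/11
I = (+1)√(12/11/(4π)) = 0.29463840

0.294638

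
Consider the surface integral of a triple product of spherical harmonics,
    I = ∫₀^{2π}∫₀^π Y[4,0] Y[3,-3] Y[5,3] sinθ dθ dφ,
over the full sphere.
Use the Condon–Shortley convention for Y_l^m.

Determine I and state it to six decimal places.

0.196280

m-sum 0 ✓  L=12 even ✓  1≤5≤7 ✓
Π(2lᵢ+1) = 9×7×11 = 693
triangle coeff Δ(4,3,5) = 1/180180
Σ_t [0,2]: t=0:+1/576 t=1:−1/144 t=2:+1/576 = -1/288
(3j)²=20/1001 [(4 3 5; 0 0 0)], sign=+1
Σ_t [0,0]: t=0:+1/2304 = 1/2304
(3j)²=5/143 [(4 3 5; 0 -3 3)], sign=+1
⇒ 4πI² = 900/1859
I = (+1)√(900/1859/(4π)) = 0.19628026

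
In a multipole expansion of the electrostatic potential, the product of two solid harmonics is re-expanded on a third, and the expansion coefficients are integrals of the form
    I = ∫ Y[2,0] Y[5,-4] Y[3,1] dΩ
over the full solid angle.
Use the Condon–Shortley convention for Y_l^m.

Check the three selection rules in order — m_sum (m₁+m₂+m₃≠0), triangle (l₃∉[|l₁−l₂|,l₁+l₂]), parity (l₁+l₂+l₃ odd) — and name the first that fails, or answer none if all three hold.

m_sum

m₁+m₂+m₃ = 0 − 4 + 1 = -3  ✗
triangle: |2−5|=3 ≤ l₃=3 ≤ 2+5=7
parity: l₁+l₂+l₃ = 10 is even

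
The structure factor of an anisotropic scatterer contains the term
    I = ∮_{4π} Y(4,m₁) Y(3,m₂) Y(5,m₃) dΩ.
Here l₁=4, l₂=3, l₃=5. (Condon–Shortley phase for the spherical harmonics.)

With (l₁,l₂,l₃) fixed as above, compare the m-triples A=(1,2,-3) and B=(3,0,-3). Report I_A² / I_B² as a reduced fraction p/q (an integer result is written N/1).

Same 4,3,5: normalisation and zero-m 3j drop out of the ratio.
A: Δ: 2! 6! 4! / 13! → 1/180180; sum: t=1:−1/1152 t=2:+1/1440 = -1/5760; 3j²(4 3 5; 1 2 -3) = Δ·Π!·Σ² = 1/858  (sign -1)
B: Δ: 2! 6! 4! / 13! → 1/180180; sum: t=0:+1/1440 t=1:−1/2880 = 1/2880; 3j²(4 3 5; 3 0 -3) = Δ·Π!·Σ² = 7/715  (sign +1)
I_A²/I_B² = (1/858)/(7/715) = 5/42

5/42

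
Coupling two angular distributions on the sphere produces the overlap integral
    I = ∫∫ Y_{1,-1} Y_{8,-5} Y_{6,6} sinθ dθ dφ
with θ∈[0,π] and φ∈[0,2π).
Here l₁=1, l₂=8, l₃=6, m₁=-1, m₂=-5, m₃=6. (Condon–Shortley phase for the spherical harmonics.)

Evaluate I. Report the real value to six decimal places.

0.000000

|1−8|≤6≤1+8 violated ⇒ I = 0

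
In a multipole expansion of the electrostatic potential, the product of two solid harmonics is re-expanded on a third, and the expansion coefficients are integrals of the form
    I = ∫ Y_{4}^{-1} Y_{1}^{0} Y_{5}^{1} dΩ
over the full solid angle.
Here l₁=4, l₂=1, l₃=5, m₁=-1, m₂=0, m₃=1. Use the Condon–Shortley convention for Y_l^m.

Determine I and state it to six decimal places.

Checks pass: Σm=0; 10 even; l₃=5∈[3,5].
(2·4+1)(2·1+1)(2·5+1) = 297
Δ: 0! 8! 2! / 11! → 1/495
sum: t=0:+1/576 = 1/576
3j²(4 1 5; 0 0 0) = Δ·Π!·Σ² = 5/99  (sign -1)
sum: t=0:+1/720 = 1/720
3j²(4 1 5; -1 0 1) = Δ·Π!·Σ² = 8/165  (sign +1)
combine: 4πI² = 297·5/99·8/165 = 8/11
take √, sign -1: I = -0.24057125

-0.240571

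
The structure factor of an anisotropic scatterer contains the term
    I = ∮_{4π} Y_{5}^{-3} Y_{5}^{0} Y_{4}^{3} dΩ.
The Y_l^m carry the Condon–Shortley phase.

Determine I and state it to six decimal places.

0.130198

Rules hold: Σm=0, L=14 even, 0≤4≤10.
N = 11·11·9 = 1089
Δ = 6!·4!·4!/15! = 1/3153150
Racah Σ t=1..5: t=1:−1/69120 t=2:+1/1728 t=3:−1/576 t=4:+1/1728 t=5:−1/69120 = -7/11520
⇒ 3j(5 5 4; 0 0 0)² = 2/143, sgn -1
Racah Σ t=4..5: t=4:+1/6912 t=5:−1/17280 = 1/11520
⇒ 3j(5 5 4; -3 0 3)² = 2/143, sgn -1
4πI² = N·(3j₀)²·(3jₘ)² = 36/169
I = +1·√(0.213018/4π) = 0.13019760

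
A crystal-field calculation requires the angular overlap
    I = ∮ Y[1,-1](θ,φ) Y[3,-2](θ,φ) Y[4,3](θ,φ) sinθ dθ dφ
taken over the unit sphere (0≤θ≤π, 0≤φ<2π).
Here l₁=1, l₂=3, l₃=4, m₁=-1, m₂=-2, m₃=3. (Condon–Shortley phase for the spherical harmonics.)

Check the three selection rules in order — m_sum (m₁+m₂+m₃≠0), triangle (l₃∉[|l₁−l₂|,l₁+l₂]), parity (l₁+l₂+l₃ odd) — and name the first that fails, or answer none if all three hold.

azimuthal sum: -1 − 2 + 3 = 0  ✓
2 ≤ 4 ≤ 4 (triangle on l)  ✓
L = 1 + 3 + 4 = 8 (even)  ✓

none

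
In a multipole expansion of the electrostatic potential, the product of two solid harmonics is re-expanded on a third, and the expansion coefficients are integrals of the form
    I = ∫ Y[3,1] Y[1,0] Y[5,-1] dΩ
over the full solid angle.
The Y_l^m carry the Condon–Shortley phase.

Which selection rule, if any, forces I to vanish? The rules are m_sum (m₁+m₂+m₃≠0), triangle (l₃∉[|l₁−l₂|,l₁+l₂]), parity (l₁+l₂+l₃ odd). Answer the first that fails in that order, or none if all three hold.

triangle

azimuthal sum: 1 + 0 − 1 = 0  ✓
2 ≤ 5 ≤ 4 (triangle on l)  ✗
L = 3 + 1 + 5 = 9 (odd)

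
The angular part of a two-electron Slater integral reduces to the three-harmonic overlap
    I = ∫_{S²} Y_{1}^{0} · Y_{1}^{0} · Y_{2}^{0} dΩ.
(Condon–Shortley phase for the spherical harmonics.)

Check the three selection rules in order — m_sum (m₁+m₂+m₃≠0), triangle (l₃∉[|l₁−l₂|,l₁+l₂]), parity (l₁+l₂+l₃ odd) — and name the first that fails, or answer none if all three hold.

none

Σmᵢ = 0  ✓
l₃∈[|l₁−l₂|,l₁+l₂]=[0,2], have l₃=2  ✓
Σlᵢ = 4 ⇒ even  ✓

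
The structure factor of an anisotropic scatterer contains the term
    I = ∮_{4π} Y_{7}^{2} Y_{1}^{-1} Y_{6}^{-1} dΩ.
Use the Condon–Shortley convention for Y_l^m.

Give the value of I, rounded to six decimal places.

Rules hold: Σm=0, L=14 even, 6≤6≤8.
N = 15·3·13 = 585
Δ = 2!·12!·0!/15! = 1/1365
Racah Σ t=1..1: t=1:−1/518400 = -1/518400
⇒ 3j(7 1 6; 0 0 0)² = 7/195, sgn -1
Racah Σ t=0..0: t=0:+1/1209600 = 1/1209600
⇒ 3j(7 1 6; 2 -1 -1)² = 12/455, sgn -1
4πI² = N·(3j₀)²·(3jₘ)² = 36/65
I = +1·√(0.553846/4π) = 0.20993732

0.209937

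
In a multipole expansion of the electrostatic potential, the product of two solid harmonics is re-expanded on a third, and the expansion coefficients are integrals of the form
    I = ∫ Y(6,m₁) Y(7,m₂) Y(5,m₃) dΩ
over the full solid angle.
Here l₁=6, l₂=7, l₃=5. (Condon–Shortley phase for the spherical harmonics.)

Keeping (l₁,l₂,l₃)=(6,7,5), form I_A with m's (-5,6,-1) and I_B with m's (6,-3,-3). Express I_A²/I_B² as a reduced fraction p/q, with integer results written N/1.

l's match ⇒ only the (l;m) 3-j factors differ between A and B.
A: triangle coeff Δ(6,7,5) = 1/174594420; Σ_t [7,8]: t=7:−1/87091200 t=8:+1/29030400 = 1/43545600; (3j)²=88/6783 [(6 7 5; -5 6 -1)], sign=+1
B: triangle coeff Δ(6,7,5) = 1/174594420; Σ_t [0,0]: t=0:+1/46448640 = 1/46448640; (3j)²=75/8398 [(6 7 5; 6 -3 -3)], sign=+1
I_A²/I_B² = (88/6783)/(75/8398) = 2288/1575

2288/1575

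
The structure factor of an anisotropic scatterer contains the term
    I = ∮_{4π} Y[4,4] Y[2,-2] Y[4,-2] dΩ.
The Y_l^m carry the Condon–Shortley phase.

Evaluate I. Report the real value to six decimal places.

Rules hold: Σm=0, L=10 even, 2≤4≤6.
N = 9·5·9 = 405
Δ = 2!·6!·2!/11! = 1/13860
Racah Σ t=0..2: t=0:+1/192 t=1:−1/36 t=2:+1/192 = -5/288
⇒ 3j(4 2 4; 0 0 0)² = 20/693, sgn -1
Racah Σ t=0..0: t=0:+1/2880 = 1/2880
⇒ 3j(4 2 4; 4 -2 -2)² = 2/165, sgn +1
4πI² = N·(3j₀)²·(3jₘ)² = 120/847
I = -1·√(0.141677/4π) = -0.10618031

-0.106180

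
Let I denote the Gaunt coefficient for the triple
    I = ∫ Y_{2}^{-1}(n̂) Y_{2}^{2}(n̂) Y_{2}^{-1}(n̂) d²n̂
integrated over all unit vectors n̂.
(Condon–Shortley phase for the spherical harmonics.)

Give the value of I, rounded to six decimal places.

Checks pass: Σm=0; 6 even; l₃=2∈[0,4].
(2·2+1)(2·2+1)(2·2+1) = 125
Δ: 2! 2! 2! / 7! → 1/630
sum: t=0:+1/8 t=1:−1/1 t=2:+1/8 = -3/4
3j²(2 2 2; 0 0 0) = Δ·Π!·Σ² = 2/35  (sign -1)
sum: t=2:+1/4 = 1/4
3j²(2 2 2; -1 2 -1) = Δ·Π!·Σ² = 3/35  (sign -1)
combine: 4πI² = 125·2/35·3/35 = 30/49
take √, sign +1: I = 0.22072812

0.220728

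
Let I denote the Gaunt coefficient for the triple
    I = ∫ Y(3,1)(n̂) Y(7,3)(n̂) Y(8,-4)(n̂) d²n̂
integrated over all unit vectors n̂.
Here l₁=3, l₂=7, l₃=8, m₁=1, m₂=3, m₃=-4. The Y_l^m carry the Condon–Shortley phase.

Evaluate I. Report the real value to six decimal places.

m-sum 0 ✓  L=18 even ✓  4≤8≤10 ✓
Π(2lᵢ+1) = 7×15×17 = 1785
triangle coeff Δ(3,7,8) = 1/5290740
Σ_t [0,2]: t=0:+1/7257600 t=1:−1/2073600 t=2:+1/7257600 = -1/4838400
(3j)²=252/20995 [(3 7 8; 0 0 0)], sign=-1
Σ_t [0,2]: t=0:+1/58060800 t=1:−1/13063680 t=2:+1/46448640 = -79/2090188800
(3j)²=68651/5290740 [(3 7 8; 1 3 -4)], sign=-1
⇒ 4πI² = 1441671/5185765
I = (+1)√(1441671/5185765/(4π)) = 0.14873793

0.148738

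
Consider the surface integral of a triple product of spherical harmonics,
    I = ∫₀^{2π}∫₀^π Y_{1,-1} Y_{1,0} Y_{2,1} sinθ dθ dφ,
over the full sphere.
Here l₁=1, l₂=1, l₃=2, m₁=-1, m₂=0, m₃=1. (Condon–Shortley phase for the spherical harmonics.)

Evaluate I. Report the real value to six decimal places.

Rules hold: Σm=0, L=4 even, 0≤2≤2.
N = 3·3·5 = 45
Δ = 0!·2!·2!/5! = 1/30
Racah Σ t=0..0: t=0:+1/1 = 1/1
⇒ 3j(1 1 2; 0 0 0)² = 2/15, sgn +1
Racah Σ t=0..0: t=0:+1/2 = 1/2
⇒ 3j(1 1 2; -1 0 1)² = 1/10, sgn -1
4πI² = N·(3j₀)²·(3jₘ)² = 3/5
I = -1·√(0.6/4π) = -0.21850969

-0.218510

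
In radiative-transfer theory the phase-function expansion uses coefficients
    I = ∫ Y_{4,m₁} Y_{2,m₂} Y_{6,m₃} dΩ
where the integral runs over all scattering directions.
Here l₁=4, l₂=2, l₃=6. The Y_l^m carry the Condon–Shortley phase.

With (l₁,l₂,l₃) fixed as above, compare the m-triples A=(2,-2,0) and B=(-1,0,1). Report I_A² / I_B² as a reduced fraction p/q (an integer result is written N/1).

1/14

Shared (l₁,l₂,l₃)=(4,2,6): N and (l;000)² cancel in I_A²/I_B².
A: Δ = 0!·8!·4!/13! = 1/6435; Racah Σ t=0..0: t=0:+1/34560 = 1/34560; ⇒ 3j(4 2 6; 2 -2 0)² = 1/429, sgn +1
B: Δ = 0!·8!·4!/13! = 1/6435; Racah Σ t=0..0: t=0:+1/2880 = 1/2880; ⇒ 3j(4 2 6; -1 0 1)² = 14/429, sgn -1
I_A²/I_B² = (1/429)/(14/429) = 1/14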